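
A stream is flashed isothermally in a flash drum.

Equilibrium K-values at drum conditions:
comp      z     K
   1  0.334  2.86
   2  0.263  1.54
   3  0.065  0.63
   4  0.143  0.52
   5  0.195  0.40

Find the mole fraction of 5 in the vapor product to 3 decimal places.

y_5 = 0.144

Iterate (Newton) starting at V/F = 0.6:
  V/F = 0.600: g = 0.0907, g' = -0.553 → V/F = 0.764
  V/F = 0.764: g = -0.0009, g' = -0.574 → V/F = 0.763
Converged at V/F = 0.763.
Compositions from xᵢ = zᵢ/(1+V/F(Kᵢ−1)), yᵢ = Kᵢxᵢ:
  1: x = 0.138, y = 0.395
  2: x = 0.186, y = 0.287
  3: x = 0.091, y = 0.057
  4: x = 0.226, y = 0.117
  5: x = 0.359, y = 0.144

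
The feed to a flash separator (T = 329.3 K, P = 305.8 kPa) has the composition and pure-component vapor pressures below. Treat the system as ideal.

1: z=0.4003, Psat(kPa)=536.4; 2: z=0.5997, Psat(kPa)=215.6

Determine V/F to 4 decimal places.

V/F = 0.5618

Raoult's law: Kᵢ = Pᵢˢᵃᵗ/P = Pᵢˢᵃᵗ/305.8.
  K_1 = 536.4/305.8 = 1.754088, K_2 = 215.6/305.8 = 0.705036
Rachford–Rice: g(V/F) = Σ zᵢ(Kᵢ−1)/(1+V/F(Kᵢ−1)) = 0.
g(0) = ΣzᵢKᵢ − 1 = 0.1250 and g(1) = 1 − Σzᵢ/Kᵢ = -0.0788, so a root lies in (0, 1).
Binary case is linear: z₁(K₁−1)(1+V/F(K₂−1)) + z₂(K₂−1)(1+V/F(K₁−1)) = 0
⇒ V/F = [z₁(K₁−1)+z₂(K₂−1)] / [−(K₁−1)(K₂−1)] = 0.12497/0.22243 = 0.5618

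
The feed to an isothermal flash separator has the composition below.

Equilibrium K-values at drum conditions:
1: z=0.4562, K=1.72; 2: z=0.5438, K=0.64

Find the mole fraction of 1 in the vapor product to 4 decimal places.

Let β = V/F and solve Σ zᵢ(Kᵢ−1)/(1+β(Kᵢ−1)) = 0.
g(0) = ΣzᵢKᵢ − 1 = 0.1327 and g(1) = 1 − Σzᵢ/Kᵢ = -0.1149, so a root lies in (0, 1).
Iterate (Newton) starting at β = 0.62:
  β = 0.6200: g = -0.02493, g' = -0.2298 → β = 0.5115
  β = 0.5115: g = 0.00009, g' = -0.2322 → β = 0.5119
Converged at β = 0.5119.
Compositions from xᵢ = zᵢ/(1+β(Kᵢ−1)), yᵢ = Kᵢxᵢ:
  1: x = 0.3333, y = 0.5733
  2: x = 0.6667, y = 0.4267

y_1 = 0.5733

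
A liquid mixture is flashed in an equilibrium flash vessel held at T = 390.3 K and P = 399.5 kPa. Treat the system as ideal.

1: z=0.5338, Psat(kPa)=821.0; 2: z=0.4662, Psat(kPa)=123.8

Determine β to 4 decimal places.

Raoult's law: Kᵢ = Pᵢˢᵃᵗ/P = Pᵢˢᵃᵗ/399.5.
  K_1 = 821.0/399.5 = 2.055069, K_2 = 123.8/399.5 = 0.309887
Material balance + equilibrium reduce to Σ zᵢ(Kᵢ−1)/(1+β(Kᵢ−1)) = 0.
g(0) = ΣzᵢKᵢ − 1 = 0.2415 and g(1) = 1 − Σzᵢ/Kᵢ = -0.7642, so a root lies in (0, 1).
Iterate (Newton) starting at β = 0.56:
  β = 0.5600: g = -0.17036, g' = -0.8246 → β = 0.3534
  β = 0.3534: g = -0.01528, g' = -0.7036 → β = 0.3317
  β = 0.3317: g = -0.00005, g' = -0.6995 → β = 0.3316
Converged at β = 0.3316.

β = 0.3316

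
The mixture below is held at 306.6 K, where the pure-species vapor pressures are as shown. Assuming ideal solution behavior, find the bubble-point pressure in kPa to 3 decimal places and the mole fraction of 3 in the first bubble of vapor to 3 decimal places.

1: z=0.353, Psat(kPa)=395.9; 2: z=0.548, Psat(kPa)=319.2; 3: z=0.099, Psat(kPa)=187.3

At the bubble point ψ → 0, so ΣzᵢKᵢ = 1 with Kᵢ = Pᵢˢᵃᵗ/P ⇒ P = ΣzᵢPᵢˢᵃᵗ.
P = 0.353·395.9 + 0.548·319.2 + 0.099·187.3 = 333.217 kPa
yᵢ = zᵢPᵢˢᵃᵗ/P ⇒ y_3 = 0.099·187.3/333.217 = 0.056

Pbub = 333.217 kPa, y_3 = 0.056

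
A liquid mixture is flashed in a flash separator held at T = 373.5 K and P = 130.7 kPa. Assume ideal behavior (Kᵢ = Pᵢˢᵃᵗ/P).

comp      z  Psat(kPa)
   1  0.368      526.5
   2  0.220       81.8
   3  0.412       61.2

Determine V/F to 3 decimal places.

V/F = 0.556

Raoult's law: Kᵢ = Pᵢˢᵃᵗ/P = Pᵢˢᵃᵗ/130.7.
  K_1 = 526.5/130.7 = 4.02831, K_2 = 81.8/130.7 = 0.62586, K_3 = 61.2/130.7 = 0.46825
Rachford–Rice: g(V/F) = Σ zᵢ(Kᵢ−1)/(1+V/F(Kᵢ−1)) = 0.
Check two-phase: ΣzᵢKᵢ = 1.813 > 1 and Σzᵢ/Kᵢ = 1.323 > 1, so g(0) = 0.813 > 0 and g(1) = -0.323 < 0.
Newton iteration, V/F⁰ = 0.33:
  V/F = 0.330: g = 0.1978, g' = -1.056 → V/F = 0.517
  V/F = 0.517: g = 0.0299, g' = -0.781 → V/F = 0.556
Converged at V/F = 0.556.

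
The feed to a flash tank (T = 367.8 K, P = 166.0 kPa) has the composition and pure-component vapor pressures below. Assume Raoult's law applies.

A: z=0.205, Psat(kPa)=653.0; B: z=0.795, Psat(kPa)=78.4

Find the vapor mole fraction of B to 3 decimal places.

Raoult's law: Kᵢ = Pᵢˢᵃᵗ/P = Pᵢˢᵃᵗ/166.0.
  K_A = 653.0/166.0 = 3.93373, K_B = 78.4/166.0 = 0.47229
Material balance + equilibrium reduce to Σ zᵢ(Kᵢ−1)/(1+V/F(Kᵢ−1)) = 0.
Check two-phase: ΣzᵢKᵢ = 1.182 > 1 and Σzᵢ/Kᵢ = 1.735 > 1, so g(0) = 0.182 > 0 and g(1) = -0.735 < 0.
Binary case is linear: z₁(K₁−1)(1+V/F(K₂−1)) + z₂(K₂−1)(1+V/F(K₁−1)) = 0
⇒ V/F = [z₁(K₁−1)+z₂(K₂−1)] / [−(K₁−1)(K₂−1)] = 0.1819/1.5482 = 0.117
Compositions from xᵢ = zᵢ/(1+V/F(Kᵢ−1)), yᵢ = Kᵢxᵢ:
  A: x = 0.152, y = 0.600
  B: x = 0.848, y = 0.400

y_B = 0.400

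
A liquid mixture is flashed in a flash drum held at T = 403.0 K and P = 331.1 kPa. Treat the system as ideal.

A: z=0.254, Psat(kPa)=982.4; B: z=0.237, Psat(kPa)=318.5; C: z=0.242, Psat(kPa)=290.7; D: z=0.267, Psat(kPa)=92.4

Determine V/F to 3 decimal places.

V/F = 0.347

Raoult's law: Kᵢ = Pᵢˢᵃᵗ/P = Pᵢˢᵃᵗ/331.1.
  K_A = 982.4/331.1 = 2.96708, K_B = 318.5/331.1 = 0.96195, K_C = 290.7/331.1 = 0.87798, K_D = 92.4/331.1 = 0.27907
Rachford–Rice: g(V/F) = Σ zᵢ(Kᵢ−1)/(1+V/F(Kᵢ−1)) = 0.
Check two-phase: ΣzᵢKᵢ = 1.269 > 1 and Σzᵢ/Kᵢ = 1.564 > 1, so g(0) = 0.269 > 0 and g(1) = -0.564 < 0.
Newton iteration, V/F⁰ = 0.57:
  V/F = 0.570: g = -0.1322, g' = -0.623 → V/F = 0.358
  V/F = 0.358: g = -0.0062, g' = -0.595 → V/F = 0.347
Converged at V/F = 0.347.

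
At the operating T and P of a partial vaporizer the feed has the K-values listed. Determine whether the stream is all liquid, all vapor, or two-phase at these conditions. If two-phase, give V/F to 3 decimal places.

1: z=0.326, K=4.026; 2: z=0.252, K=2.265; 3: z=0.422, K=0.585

ΣzᵢKᵢ = 2.130; Σzᵢ/Kᵢ = 0.914.
Since Σzᵢ/Kᵢ < 1 the mixture is above its dew point — single vapor phase.

all vapor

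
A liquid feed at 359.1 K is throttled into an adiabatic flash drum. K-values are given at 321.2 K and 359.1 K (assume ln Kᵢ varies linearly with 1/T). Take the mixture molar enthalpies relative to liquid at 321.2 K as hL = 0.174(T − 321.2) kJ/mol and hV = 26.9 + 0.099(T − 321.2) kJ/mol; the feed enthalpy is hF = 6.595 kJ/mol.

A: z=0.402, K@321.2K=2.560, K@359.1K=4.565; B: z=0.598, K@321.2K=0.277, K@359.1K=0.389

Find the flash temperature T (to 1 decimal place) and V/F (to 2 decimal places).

T = 325.3 K, V/F = 0.22

Adiabatic flash: solve Rachford–Rice at each trial T, then check hF = ψ·hV(T) + (1−ψ)·hL(T).
  T = 321.2 K: K = (2.560, 0.277), RR gives ψ = 0.173, H_out = 4.645 kJ/mol
  T = 359.1 K: K = (4.565, 0.389), RR gives ψ = 0.490, H_out = 18.387 kJ/mol
  T = 340.1 K: K = (3.471, 0.331), RR gives ψ = 0.359, H_out = 12.440 kJ/mol
  T = 330.6 K: K = (2.992, 0.304), RR gives ψ = 0.277, H_out = 8.890 kJ/mol
  T = 325.9 K: K = (2.771, 0.290), RR gives ψ = 0.229, H_out = 6.886 kJ/mol
  T = 323.5 K: K = (2.662, 0.283), RR gives ψ = 0.201, H_out = 5.776 kJ/mol
Linear interpolation between T = 323.5 (H_out = 5.776) and T = 325.9 (H_out = 6.886) on hF = 6.595 gives T ≈ 325.3 K, at which ψ = 0.22.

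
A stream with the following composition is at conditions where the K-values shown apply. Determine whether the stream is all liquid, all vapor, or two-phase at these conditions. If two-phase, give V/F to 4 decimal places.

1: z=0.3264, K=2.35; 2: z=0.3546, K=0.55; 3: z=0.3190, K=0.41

ΣzᵢKᵢ = 1.0929; Σzᵢ/Kᵢ = 1.5617.
Both exceed 1, so a two-phase solution exists.
Material balance + equilibrium reduce to Σ zᵢ(Kᵢ−1)/(1+ψ(Kᵢ−1)) = 0.
Newton–Raphson from ψ = 0.5:
  ψ = 0.5000: g = -0.20979, g' = -0.5550 → ψ = 0.1220
  ψ = 0.1220: g = 0.00669, g' = -0.6479 → ψ = 0.1323
  ψ = 0.1323: g = 0.00004, g' = -0.6401 → ψ = 0.1324
Converged at ψ = 0.1324.

two-phase, V/F = 0.1324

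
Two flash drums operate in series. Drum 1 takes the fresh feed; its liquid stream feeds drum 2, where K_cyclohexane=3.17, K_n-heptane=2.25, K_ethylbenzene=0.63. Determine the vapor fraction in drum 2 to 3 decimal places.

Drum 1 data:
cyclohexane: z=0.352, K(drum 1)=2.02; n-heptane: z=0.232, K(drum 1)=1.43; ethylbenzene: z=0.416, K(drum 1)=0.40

V/F (drum 2) = 0.863

Drum 1:
Let ψ₁ = V/F and solve Σ zᵢ(Kᵢ−1)/(1+ψ₁(Kᵢ−1)) = 0.
Feasibility: ΣzᵢKᵢ = 1.209, Σzᵢ/Kᵢ = 1.376 — both > 1, two phases present.
Newton iteration, ψ₁⁰ = 0.5:
  ψ₁ = 0.500: g = -0.0367, g' = -0.495 → ψ₁ = 0.426
  ψ₁ = 0.426: g = -0.0007, g' = -0.479 → ψ₁ = 0.425
Converged at ψ₁ = 0.425.
Drum-1 compositions:
  cyclohexane: x = 0.246, y = 0.496
  n-heptane: x = 0.196, y = 0.281
  ethylbenzene: x = 0.558, y = 0.223
Drum-2 feed = drum-1 liquid: z₂ = (0.2456, 0.1962, 0.5582).
Drum 2:
Material balance + equilibrium reduce to Σ zᵢ(Kᵢ−1)/(1+ψ₂(Kᵢ−1)) = 0.
Feasibility: ΣzᵢKᵢ = 1.572, Σzᵢ/Kᵢ = 1.051 — both > 1, two phases present.
Newton iteration, ψ₂⁰ = 0.5:
  ψ₂ = 0.500: g = 0.1532, g' = -0.497 → ψ₂ = 0.808
  ψ₂ = 0.808: g = 0.0210, g' = -0.384 → ψ₂ = 0.863
Converged at ψ₂ = 0.863.
  cyclohexane: x = 0.085, y = 0.271
  n-heptane: x = 0.094, y = 0.212
  ethylbenzene: x = 0.820, y = 0.517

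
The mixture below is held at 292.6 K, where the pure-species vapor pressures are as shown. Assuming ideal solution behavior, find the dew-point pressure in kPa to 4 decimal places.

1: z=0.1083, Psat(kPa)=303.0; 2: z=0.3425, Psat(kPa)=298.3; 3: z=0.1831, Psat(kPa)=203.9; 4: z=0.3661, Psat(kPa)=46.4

Pdew = 97.1470 kPa

At the dew point ψ → 1, so Σzᵢ/Kᵢ = 1 with Kᵢ = Pᵢˢᵃᵗ/P ⇒ 1/P = Σzᵢ/Pᵢˢᵃᵗ.
1/P = 0.1083/303.0 + 0.3425/298.3 + 0.1831/203.9 + 0.3661/46.4 = 0.0102937 ⇒ P = 97.1470 kPa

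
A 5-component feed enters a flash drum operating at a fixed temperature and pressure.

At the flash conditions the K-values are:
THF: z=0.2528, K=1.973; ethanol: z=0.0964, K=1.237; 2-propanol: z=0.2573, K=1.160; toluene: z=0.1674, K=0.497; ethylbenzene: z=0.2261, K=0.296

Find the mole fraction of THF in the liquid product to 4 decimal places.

x_THF = 0.2168

Newton iteration, ψ⁰ = 0.52:
  ψ = 0.5200: g = -0.14344, g' = -0.4720 → ψ = 0.2161
  ψ = 0.2161: g = -0.01743, g' = -0.3836 → ψ = 0.1706
Converged at ψ = 0.1706.
Compositions from xᵢ = zᵢ/(1+ψ(Kᵢ−1)), yᵢ = Kᵢxᵢ:
  THF: x = 0.2168, y = 0.4278
  ethanol: x = 0.0927, y = 0.1146
  2-propanol: x = 0.2505, y = 0.2905
  toluene: x = 0.1831, y = 0.0910
  ethylbenzene: x = 0.2570, y = 0.0761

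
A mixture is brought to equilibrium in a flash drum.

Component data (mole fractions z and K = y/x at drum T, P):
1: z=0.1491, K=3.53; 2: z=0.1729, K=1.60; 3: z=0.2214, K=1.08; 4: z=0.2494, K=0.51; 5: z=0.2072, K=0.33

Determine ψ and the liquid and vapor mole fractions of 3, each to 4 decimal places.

ψ = 0.3046, x_3 = 0.2161, y_3 = 0.2334

Newton–Raphson from ψ = 0.36:
  ψ = 0.3600: g = -0.03139, g' = -0.5546 → ψ = 0.3034
  ψ = 0.3034: g = 0.00067, g' = -0.5805 → ψ = 0.3046
Converged at ψ = 0.3046.
Compositions from xᵢ = zᵢ/(1+ψ(Kᵢ−1)), yᵢ = Kᵢxᵢ:
  1: x = 0.0842, y = 0.2973
  2: x = 0.1462, y = 0.2339
  3: x = 0.2161, y = 0.2334
  4: x = 0.2931, y = 0.1495
  5: x = 0.2603, y = 0.0859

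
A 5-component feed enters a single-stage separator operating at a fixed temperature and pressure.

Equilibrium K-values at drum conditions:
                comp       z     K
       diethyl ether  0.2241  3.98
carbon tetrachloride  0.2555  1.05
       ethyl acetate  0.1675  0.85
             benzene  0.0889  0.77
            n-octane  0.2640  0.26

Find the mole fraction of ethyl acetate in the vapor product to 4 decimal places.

Newton–Raphson from ψ = 0.5:
  ψ = 0.5000: g = -0.07970, g' = -0.6962 → ψ = 0.3855
  ψ = 0.3855: g = 0.00086, g' = -0.7245 → ψ = 0.3867
Converged at ψ = 0.3867.
Compositions from xᵢ = zᵢ/(1+ψ(Kᵢ−1)), yᵢ = Kᵢxᵢ:
  diethyl ether: x = 0.1041, y = 0.4144
  carbon tetrachloride: x = 0.2507, y = 0.2632
  ethyl acetate: x = 0.1778, y = 0.1511
  benzene: x = 0.0976, y = 0.0751
  n-octane: x = 0.3698, y = 0.0962

y_ethyl acetate = 0.1511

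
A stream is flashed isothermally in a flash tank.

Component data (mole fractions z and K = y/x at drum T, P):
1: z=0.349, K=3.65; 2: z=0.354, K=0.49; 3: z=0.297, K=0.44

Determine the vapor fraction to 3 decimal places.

ψ = 0.409

Rachford–Rice: g(ψ) = Σ zᵢ(Kᵢ−1)/(1+ψ(Kᵢ−1)) = 0.
Feasibility: ΣzᵢKᵢ = 1.578, Σzᵢ/Kᵢ = 1.493 — both > 1, two phases present.
Newton iteration, ψ⁰ = 0.4:
  ψ = 0.400: g = 0.0078, g' = -0.878 → ψ = 0.409
Converged at ψ = 0.409.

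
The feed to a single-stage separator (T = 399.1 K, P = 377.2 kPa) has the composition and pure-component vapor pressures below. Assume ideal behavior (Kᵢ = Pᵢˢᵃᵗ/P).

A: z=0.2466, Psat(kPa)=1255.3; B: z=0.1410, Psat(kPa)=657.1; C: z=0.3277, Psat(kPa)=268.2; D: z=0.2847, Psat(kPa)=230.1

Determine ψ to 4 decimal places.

Raoult's law: Kᵢ = Pᵢˢᵃᵗ/P = Pᵢˢᵃᵗ/377.2.
  K_A = 1255.3/377.2 = 3.327943, K_B = 657.1/377.2 = 1.742047, K_C = 268.2/377.2 = 0.711029, K_D = 230.1/377.2 = 0.610021
Material balance + equilibrium reduce to Σ zᵢ(Kᵢ−1)/(1+ψ(Kᵢ−1)) = 0.
Feasibility: ΣzᵢKᵢ = 1.4730, Σzᵢ/Kᵢ = 1.0826 — both > 1, two phases present.
Newton–Raphson from ψ = 0.5:
  ψ = 0.5000: g = 0.09299, g' = -0.4309 → ψ = 0.7158
  ψ = 0.7158: g = 0.01022, g' = -0.3479 → ψ = 0.7452
  ψ = 0.7452: g = 0.00010, g' = -0.3414 → ψ = 0.7455
Converged at ψ = 0.7455.

ψ = 0.7455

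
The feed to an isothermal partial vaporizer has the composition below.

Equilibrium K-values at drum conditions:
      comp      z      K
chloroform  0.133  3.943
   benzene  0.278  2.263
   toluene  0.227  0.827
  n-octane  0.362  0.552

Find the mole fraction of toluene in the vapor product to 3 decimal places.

y_toluene = 0.217

Rachford–Rice: g(β) = Σ zᵢ(Kᵢ−1)/(1+β(Kᵢ−1)) = 0.
Feasibility: ΣzᵢKᵢ = 1.541, Σzᵢ/Kᵢ = 1.087 — both > 1, two phases present.
Newton iteration, β⁰ = 0.5:
  β = 0.500: g = 0.1216, g' = -0.484 → β = 0.751
  β = 0.751: g = 0.0125, g' = -0.403 → β = 0.782
Converged at β = 0.782.
Compositions from xᵢ = zᵢ/(1+β(Kᵢ−1)), yᵢ = Kᵢxᵢ:
  chloroform: x = 0.040, y = 0.159
  benzene: x = 0.140, y = 0.316
  toluene: x = 0.263, y = 0.217
  n-octane: x = 0.557, y = 0.308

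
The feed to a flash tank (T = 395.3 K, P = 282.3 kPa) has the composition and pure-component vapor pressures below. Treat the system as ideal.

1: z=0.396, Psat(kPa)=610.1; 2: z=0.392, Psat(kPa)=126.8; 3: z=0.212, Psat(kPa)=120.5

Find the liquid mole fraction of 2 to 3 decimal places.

Raoult's law: Kᵢ = Pᵢˢᵃᵗ/P = Pᵢˢᵃᵗ/282.3.
  K_1 = 610.1/282.3 = 2.16118, K_2 = 126.8/282.3 = 0.44917, K_3 = 120.5/282.3 = 0.42685
Rachford–Rice: g(V/F) = Σ zᵢ(Kᵢ−1)/(1+V/F(Kᵢ−1)) = 0.
Check two-phase: ΣzᵢKᵢ = 1.122 > 1 and Σzᵢ/Kᵢ = 1.553 > 1, so g(0) = 0.122 > 0 and g(1) = -0.553 < 0.
Newton iteration, V/F⁰ = 0.54:
  V/F = 0.540: g = -0.2007, g' = -0.589 → V/F = 0.199
  V/F = 0.199: g = -0.0062, g' = -0.591 → V/F = 0.189
Converged at V/F = 0.189.
Compositions from xᵢ = zᵢ/(1+V/F(Kᵢ−1)), yᵢ = Kᵢxᵢ:
  1: x = 0.325, y = 0.702
  2: x = 0.437, y = 0.196
  3: x = 0.238, y = 0.101

x_2 = 0.437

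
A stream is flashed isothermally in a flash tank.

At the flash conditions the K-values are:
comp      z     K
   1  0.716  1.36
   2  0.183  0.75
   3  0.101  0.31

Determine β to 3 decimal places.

Let β = V/F and solve Σ zᵢ(Kᵢ−1)/(1+β(Kᵢ−1)) = 0.
g(0) = ΣzᵢKᵢ − 1 = 0.142 and g(1) = 1 − Σzᵢ/Kᵢ = -0.096, so a root lies in (0, 1).
Iterate (Newton) starting at β = 0.38:
  β = 0.380: g = 0.0817, g' = -0.174 → β = 0.849
  β = 0.849: g = -0.0291, g' = -0.354 → β = 0.767
  β = 0.767: g = -0.0027, g' = -0.292 → β = 0.758
Converged at β = 0.758.

β = 0.758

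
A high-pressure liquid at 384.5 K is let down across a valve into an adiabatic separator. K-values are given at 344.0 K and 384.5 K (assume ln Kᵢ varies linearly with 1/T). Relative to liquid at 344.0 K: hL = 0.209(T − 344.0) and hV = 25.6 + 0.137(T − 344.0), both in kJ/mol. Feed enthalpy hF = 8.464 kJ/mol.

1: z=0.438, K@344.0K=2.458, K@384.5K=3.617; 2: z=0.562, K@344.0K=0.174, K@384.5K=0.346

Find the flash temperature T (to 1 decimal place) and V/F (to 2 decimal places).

Adiabatic flash: solve Rachford–Rice at each trial T, then check hF = ψ·hV(T) + (1−ψ)·hL(T).
  T = 344.0 K: K = (2.458, 0.174), RR gives ψ = 0.145, H_out = 3.707 kJ/mol
  T = 384.5 K: K = (3.617, 0.346), RR gives ψ = 0.455, H_out = 18.785 kJ/mol
  T = 364.2 K: K = (3.012, 0.250), RR gives ψ = 0.305, H_out = 11.578 kJ/mol
  T = 354.1 K: K = (2.729, 0.210), RR gives ψ = 0.229, H_out = 7.810 kJ/mol
  T = 359.1 K: K = (2.868, 0.229), RR gives ψ = 0.267, H_out = 9.705 kJ/mol
  T = 356.6 K: K = (2.798, 0.219), RR gives ψ = 0.248, H_out = 8.766 kJ/mol
  T = 355.4 K: K = (2.765, 0.215), RR gives ψ = 0.239, H_out = 8.309 kJ/mol
Linear interpolation between T = 355.4 (H_out = 8.309) and T = 356.6 (H_out = 8.766) on hF = 8.464 gives T ≈ 355.8 K, at which ψ = 0.24.

T = 355.8 K, V/F = 0.24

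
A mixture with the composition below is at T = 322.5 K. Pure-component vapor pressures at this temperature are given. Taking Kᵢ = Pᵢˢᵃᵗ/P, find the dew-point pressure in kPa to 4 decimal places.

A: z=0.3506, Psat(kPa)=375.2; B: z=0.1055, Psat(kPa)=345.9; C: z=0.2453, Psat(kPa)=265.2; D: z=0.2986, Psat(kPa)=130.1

Pdew = 224.2376 kPa

At the dew point ψ → 1, so Σzᵢ/Kᵢ = 1 with Kᵢ = Pᵢˢᵃᵗ/P ⇒ 1/P = Σzᵢ/Pᵢˢᵃᵗ.
1/P = 0.3506/375.2 + 0.1055/345.9 + 0.2453/265.2 + 0.2986/130.1 = 0.0044596 ⇒ P = 224.2376 kPa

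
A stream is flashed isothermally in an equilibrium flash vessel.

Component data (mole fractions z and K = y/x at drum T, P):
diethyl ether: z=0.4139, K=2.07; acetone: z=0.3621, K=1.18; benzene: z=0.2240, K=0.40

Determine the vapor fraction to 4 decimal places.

Rachford–Rice: g(ψ) = Σ zᵢ(Kᵢ−1)/(1+ψ(Kᵢ−1)) = 0.
g(0) = ΣzᵢKᵢ − 1 = 0.3737 and g(1) = 1 − Σzᵢ/Kᵢ = -0.0668, so a root lies in (0, 1).
Iterate (Newton) starting at ψ = 0.67:
  ψ = 0.6700: g = 0.09136, g' = -0.3956 → ψ = 0.9009
  ψ = 0.9009: g = -0.01096, g' = -0.5136 → ψ = 0.8796
  ψ = 0.8796: g = -0.00019, g' = -0.4961 → ψ = 0.8792
Converged at ψ = 0.8792.

ψ = 0.8792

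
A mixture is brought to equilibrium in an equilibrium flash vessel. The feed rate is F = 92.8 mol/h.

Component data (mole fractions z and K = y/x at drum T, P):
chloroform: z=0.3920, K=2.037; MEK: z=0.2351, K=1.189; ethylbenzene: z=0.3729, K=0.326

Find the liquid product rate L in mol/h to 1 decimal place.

Let ψ = V/F and solve Σ zᵢ(Kᵢ−1)/(1+ψ(Kᵢ−1)) = 0.
g(0) = ΣzᵢKᵢ − 1 = 0.1996 and g(1) = 1 − Σzᵢ/Kᵢ = -0.5340, so a root lies in (0, 1).
Newton–Raphson from ψ = 0.5:
  ψ = 0.5000: g = -0.07079, g' = -0.5752 → ψ = 0.3769
  ψ = 0.3769: g = -0.00319, g' = -0.5297 → ψ = 0.3709
Converged at ψ = 0.3709.
Then V = ψ·F = 0.3709·92.8 = 34.4 mol/h and L = F − V = 58.4 mol/h.

L = 58.4 mol/h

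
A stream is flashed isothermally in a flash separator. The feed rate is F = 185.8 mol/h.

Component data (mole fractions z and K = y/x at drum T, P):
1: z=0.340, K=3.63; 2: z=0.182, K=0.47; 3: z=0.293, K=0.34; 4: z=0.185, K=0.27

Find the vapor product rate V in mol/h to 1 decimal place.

Rachford–Rice: g(V/F) = Σ zᵢ(Kᵢ−1)/(1+V/F(Kᵢ−1)) = 0.
g(0) = ΣzᵢKᵢ − 1 = 0.469 and g(1) = 1 − Σzᵢ/Kᵢ = -1.028, so a root lies in (0, 1).
Newton–Raphson from V/F = 0.41:
  V/F = 0.410: g = -0.1508, g' = -1.069 → V/F = 0.269
  V/F = 0.269: g = 0.0082, g' = -1.218 → V/F = 0.276
Converged at V/F = 0.276.
Then V = V/F·F = 0.2756·185.8 = 51.2 mol/h and L = F − V = 134.6 mol/h.

V = 51.2 mol/h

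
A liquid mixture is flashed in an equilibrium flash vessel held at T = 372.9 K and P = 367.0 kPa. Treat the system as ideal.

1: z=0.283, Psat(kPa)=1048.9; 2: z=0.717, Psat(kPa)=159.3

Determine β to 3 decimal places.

β = 0.114

Raoult's law: Kᵢ = Pᵢˢᵃᵗ/P = Pᵢˢᵃᵗ/367.0.
  K_1 = 1048.9/367.0 = 2.85804, K_2 = 159.3/367.0 = 0.43406
Let β = V/F and solve Σ zᵢ(Kᵢ−1)/(1+β(Kᵢ−1)) = 0.
Feasibility: ΣzᵢKᵢ = 1.120, Σzᵢ/Kᵢ = 1.751 — both > 1, two phases present.
Iterate (Newton) starting at β = 0.63:
  β = 0.630: g = -0.3884, g' = -0.762 → β = 0.120
  β = 0.120: g = -0.0057, g' = -0.917 → β = 0.114
Converged at β = 0.114.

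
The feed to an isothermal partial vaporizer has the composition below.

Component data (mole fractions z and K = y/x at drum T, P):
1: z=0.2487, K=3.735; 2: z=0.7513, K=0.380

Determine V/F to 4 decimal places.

Material balance + equilibrium reduce to Σ zᵢ(Kᵢ−1)/(1+V/F(Kᵢ−1)) = 0.
g(0) = ΣzᵢKᵢ − 1 = 0.2144 and g(1) = 1 − Σzᵢ/Kᵢ = -1.0437, so a root lies in (0, 1).
Newton iteration, V/F⁰ = 0.65:
  V/F = 0.6500: g = -0.53537, g' = -1.0514 → V/F = 0.1408
  V/F = 0.1408: g = -0.01928, g' = -1.3164 → V/F = 0.1262
  V/F = 0.1262: g = 0.00037, g' = -1.3682 → V/F = 0.1264
Converged at V/F = 0.1264.

V/F = 0.1264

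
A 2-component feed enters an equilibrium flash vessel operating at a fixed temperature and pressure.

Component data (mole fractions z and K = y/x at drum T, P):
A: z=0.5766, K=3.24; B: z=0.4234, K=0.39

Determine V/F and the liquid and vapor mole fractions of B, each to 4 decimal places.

Rachford–Rice: g(V/F) = Σ zᵢ(Kᵢ−1)/(1+V/F(Kᵢ−1)) = 0.
g(0) = ΣzᵢKᵢ − 1 = 1.0333 and g(1) = 1 − Σzᵢ/Kᵢ = -0.2636, so a root lies in (0, 1).
Binary case is linear: z₁(K₁−1)(1+V/F(K₂−1)) + z₂(K₂−1)(1+V/F(K₁−1)) = 0
⇒ V/F = [z₁(K₁−1)+z₂(K₂−1)] / [−(K₁−1)(K₂−1)] = 1.03331/1.36640 = 0.7562
Compositions from xᵢ = zᵢ/(1+V/F(Kᵢ−1)), yᵢ = Kᵢxᵢ:
  A: x = 0.2140, y = 0.6935
  B: x = 0.7860, y = 0.3065

V/F = 0.7562, x_B = 0.7860, y_B = 0.3065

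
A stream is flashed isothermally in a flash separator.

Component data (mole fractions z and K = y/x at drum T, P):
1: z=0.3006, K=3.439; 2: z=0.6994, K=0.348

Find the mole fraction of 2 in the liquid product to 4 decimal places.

x_2 = 0.7891

Material balance + equilibrium reduce to Σ zᵢ(Kᵢ−1)/(1+ψ(Kᵢ−1)) = 0.
Feasibility: ΣzᵢKᵢ = 1.2772, Σzᵢ/Kᵢ = 2.0972 — both > 1, two phases present.
Binary case is linear: z₁(K₁−1)(1+ψ(K₂−1)) + z₂(K₂−1)(1+ψ(K₁−1)) = 0
⇒ ψ = [z₁(K₁−1)+z₂(K₂−1)] / [−(K₁−1)(K₂−1)] = 0.27715/1.59023 = 0.1743
Compositions from xᵢ = zᵢ/(1+ψ(Kᵢ−1)), yᵢ = Kᵢxᵢ:
  1: x = 0.2109, y = 0.7254
  2: x = 0.7891, y = 0.2746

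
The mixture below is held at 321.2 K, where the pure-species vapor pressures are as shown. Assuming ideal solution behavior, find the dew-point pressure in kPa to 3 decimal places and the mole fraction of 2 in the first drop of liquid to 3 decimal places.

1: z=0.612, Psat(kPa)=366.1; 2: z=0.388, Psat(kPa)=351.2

Pdew = 360.171 kPa, x_2 = 0.398

At the dew point ψ → 1, so Σzᵢ/Kᵢ = 1 with Kᵢ = Pᵢˢᵃᵗ/P ⇒ 1/P = Σzᵢ/Pᵢˢᵃᵗ.
1/P = 0.612/366.1 + 0.388/351.2 = 0.002776 ⇒ P = 360.171 kPa
xᵢ = zᵢP/Pᵢˢᵃᵗ ⇒ x_2 = 0.388·360.171/351.2 = 0.398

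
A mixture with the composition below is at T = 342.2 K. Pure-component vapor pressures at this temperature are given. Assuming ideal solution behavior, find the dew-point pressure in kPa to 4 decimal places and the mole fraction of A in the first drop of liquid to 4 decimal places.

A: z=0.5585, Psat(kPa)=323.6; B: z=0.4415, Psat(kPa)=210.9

Pdew = 261.8277 kPa, x_A = 0.4519

At the dew point ψ → 1, so Σzᵢ/Kᵢ = 1 with Kᵢ = Pᵢˢᵃᵗ/P ⇒ 1/P = Σzᵢ/Pᵢˢᵃᵗ.
1/P = 0.5585/323.6 + 0.4415/210.9 = 0.0038193 ⇒ P = 261.8277 kPa
xᵢ = zᵢP/Pᵢˢᵃᵗ ⇒ x_A = 0.5585·261.8277/323.6 = 0.4519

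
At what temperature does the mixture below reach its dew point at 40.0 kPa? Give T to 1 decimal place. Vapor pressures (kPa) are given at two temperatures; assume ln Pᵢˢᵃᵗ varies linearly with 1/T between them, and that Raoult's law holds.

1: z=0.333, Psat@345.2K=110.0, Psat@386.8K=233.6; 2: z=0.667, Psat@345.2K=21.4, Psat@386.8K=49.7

T = 359.7 K

Dew-point temperature: Σzᵢ·P/Pᵢˢᵃᵗ(T) = 1. Interpolate ln Pᵢˢᵃᵗ = aᵢ + bᵢ/T.
  T = 345.2 K: ΣzᵢP/Pᵢˢᵃᵗ = 1.3678
  T = 386.8 K: ΣzᵢP/Pᵢˢᵃᵗ = 0.5938
  T = 366.0 K: ΣzᵢP/Pᵢˢᵃᵗ = 0.8801
  T = 355.6 K: ΣzᵢP/Pᵢˢᵃᵗ = 1.0901
  T = 360.8 K: ΣzᵢP/Pᵢˢᵃᵗ = 0.9780
  T = 358.2 K: ΣzᵢP/Pᵢˢᵃᵗ = 1.0321
Interpolating between 358.2 K and 360.8 K gives T ≈ 359.7 K.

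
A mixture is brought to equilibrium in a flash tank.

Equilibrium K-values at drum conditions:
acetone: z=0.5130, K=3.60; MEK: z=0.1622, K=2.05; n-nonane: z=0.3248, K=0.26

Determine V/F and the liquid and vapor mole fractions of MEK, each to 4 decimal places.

Material balance + equilibrium reduce to Σ zᵢ(Kᵢ−1)/(1+V/F(Kᵢ−1)) = 0.
Feasibility: ΣzᵢKᵢ = 2.2638, Σzᵢ/Kᵢ = 1.4709 — both > 1, two phases present.
Newton–Raphson from V/F = 0.5:
  V/F = 0.5000: g = 0.31008, g' = -1.1806 → V/F = 0.7627
  V/F = 0.7627: g = -0.01000, g' = -1.3821 → V/F = 0.7554
Converged at V/F = 0.7554.
Compositions from xᵢ = zᵢ/(1+V/F(Kᵢ−1)), yᵢ = Kᵢxᵢ:
  acetone: x = 0.1731, y = 0.6231
  MEK: x = 0.0905, y = 0.1854
  n-nonane: x = 0.7365, y = 0.1915

V/F = 0.7554, x_MEK = 0.0905, y_MEK = 0.1854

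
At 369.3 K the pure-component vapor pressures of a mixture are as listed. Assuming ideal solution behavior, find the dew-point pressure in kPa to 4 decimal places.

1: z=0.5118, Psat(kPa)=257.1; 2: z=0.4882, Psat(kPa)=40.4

At the dew point ψ → 1, so Σzᵢ/Kᵢ = 1 with Kᵢ = Pᵢˢᵃᵗ/P ⇒ 1/P = Σzᵢ/Pᵢˢᵃᵗ.
1/P = 0.5118/257.1 + 0.4882/40.4 = 0.0140748 ⇒ P = 71.0488 kPa

Pdew = 71.0488 kPa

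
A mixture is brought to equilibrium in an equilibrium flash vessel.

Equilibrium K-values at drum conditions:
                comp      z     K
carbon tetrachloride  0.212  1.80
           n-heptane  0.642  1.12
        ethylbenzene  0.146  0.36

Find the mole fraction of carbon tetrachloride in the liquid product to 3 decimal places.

Let β = V/F and solve Σ zᵢ(Kᵢ−1)/(1+β(Kᵢ−1)) = 0.
g(0) = ΣzᵢKᵢ − 1 = 0.153 and g(1) = 1 − Σzᵢ/Kᵢ = -0.097, so a root lies in (0, 1).
Iterate (Newton) starting at β = 0.62:
  β = 0.620: g = 0.0302, g' = -0.233 → β = 0.749
  β = 0.749: g = -0.0029, g' = -0.282 → β = 0.739
Converged at β = 0.739.
Compositions from xᵢ = zᵢ/(1+β(Kᵢ−1)), yᵢ = Kᵢxᵢ:
  carbon tetrachloride: x = 0.133, y = 0.240
  n-heptane: x = 0.590, y = 0.660
  ethylbenzene: x = 0.277, y = 0.100

x_carbon tetrachloride = 0.133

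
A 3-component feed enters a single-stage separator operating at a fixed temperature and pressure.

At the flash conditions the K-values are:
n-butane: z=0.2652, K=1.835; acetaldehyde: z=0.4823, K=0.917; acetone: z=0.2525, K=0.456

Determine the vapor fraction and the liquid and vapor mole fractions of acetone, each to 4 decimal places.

ψ = 0.1783, x_acetone = 0.2796, y_acetone = 0.1275

Rachford–Rice: g(ψ) = Σ zᵢ(Kᵢ−1)/(1+ψ(Kᵢ−1)) = 0.
Check two-phase: ΣzᵢKᵢ = 1.0441 > 1 and Σzᵢ/Kᵢ = 1.2242 > 1, so g(0) = 0.0441 > 0 and g(1) = -0.2242 < 0.
Iterate (Newton) starting at ψ = 0.68:
  ψ = 0.6800: g = -0.11919, g' = -0.2672 → ψ = 0.2339
  ψ = 0.2339: g = -0.01295, g' = -0.2310 → ψ = 0.1778
  ψ = 0.1778: g = 0.00011, g' = -0.2352 → ψ = 0.1783
Converged at ψ = 0.1783.
Compositions from xᵢ = zᵢ/(1+ψ(Kᵢ−1)), yᵢ = Kᵢxᵢ:
  n-butane: x = 0.2308, y = 0.4236
  acetaldehyde: x = 0.4895, y = 0.4489
  acetone: x = 0.2796, y = 0.1275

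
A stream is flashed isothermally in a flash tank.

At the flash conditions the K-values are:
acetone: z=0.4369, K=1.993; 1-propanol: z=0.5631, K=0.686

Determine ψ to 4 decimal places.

Newton iteration, ψ⁰ = 0.4:
  ψ = 0.4000: g = 0.10830, g' = -0.2933 → ψ = 0.7692
  ψ = 0.7692: g = 0.01284, g' = -0.2350 → ψ = 0.8239
  ψ = 0.8239: g = 0.00010, g' = -0.2314 → ψ = 0.8243
Converged at ψ = 0.8243.

ψ = 0.8243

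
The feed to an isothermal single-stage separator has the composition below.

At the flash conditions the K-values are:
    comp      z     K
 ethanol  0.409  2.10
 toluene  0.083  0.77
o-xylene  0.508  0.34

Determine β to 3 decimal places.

Newton iteration, β⁰ = 0.33:
  β = 0.330: g = -0.1192, g' = -0.633 → β = 0.142
  β = 0.142: g = -0.0004, g' = -0.644 → β = 0.141
Converged at β = 0.141.

β = 0.141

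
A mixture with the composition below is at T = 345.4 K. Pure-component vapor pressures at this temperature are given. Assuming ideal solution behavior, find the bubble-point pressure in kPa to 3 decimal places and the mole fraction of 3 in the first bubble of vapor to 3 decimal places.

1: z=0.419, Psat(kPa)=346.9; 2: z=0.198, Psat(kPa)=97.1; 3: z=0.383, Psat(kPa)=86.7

Pbub = 197.783 kPa, y_3 = 0.168

At the bubble point ψ → 0, so ΣzᵢKᵢ = 1 with Kᵢ = Pᵢˢᵃᵗ/P ⇒ P = ΣzᵢPᵢˢᵃᵗ.
P = 0.419·346.9 + 0.198·97.1 + 0.383·86.7 = 197.783 kPa
yᵢ = zᵢPᵢˢᵃᵗ/P ⇒ y_3 = 0.383·86.7/197.783 = 0.168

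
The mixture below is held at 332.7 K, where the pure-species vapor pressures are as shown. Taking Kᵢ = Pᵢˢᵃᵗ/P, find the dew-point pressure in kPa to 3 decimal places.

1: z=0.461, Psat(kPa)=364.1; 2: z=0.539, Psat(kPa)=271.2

At the dew point ψ → 1, so Σzᵢ/Kᵢ = 1 with Kᵢ = Pᵢˢᵃᵗ/P ⇒ 1/P = Σzᵢ/Pᵢˢᵃᵗ.
1/P = 0.461/364.1 + 0.539/271.2 = 0.003254 ⇒ P = 307.352 kPa

Pdew = 307.352 kPa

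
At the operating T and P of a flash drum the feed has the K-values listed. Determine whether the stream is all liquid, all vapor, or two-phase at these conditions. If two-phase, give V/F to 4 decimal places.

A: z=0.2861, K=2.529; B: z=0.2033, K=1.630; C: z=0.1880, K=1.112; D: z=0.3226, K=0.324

two-phase, V/F = 0.5588

ΣzᵢKᵢ = 1.3685; Σzᵢ/Kᵢ = 1.4026.
Both exceed 1, so a two-phase solution exists.
Let ψ = V/F and solve Σ zᵢ(Kᵢ−1)/(1+ψ(Kᵢ−1)) = 0.
Iterate (Newton) starting at ψ = 0.5:
  ψ = 0.5000: g = 0.03583, g' = -0.6000 → ψ = 0.5597
  ψ = 0.5597: g = -0.00060, g' = -0.6219 → ψ = 0.5588
Converged at ψ = 0.5588.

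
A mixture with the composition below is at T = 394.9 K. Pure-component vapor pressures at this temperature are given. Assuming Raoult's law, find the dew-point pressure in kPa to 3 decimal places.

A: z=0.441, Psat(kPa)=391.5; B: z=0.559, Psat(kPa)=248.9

Pdew = 296.532 kPa

At the dew point ψ → 1, so Σzᵢ/Kᵢ = 1 with Kᵢ = Pᵢˢᵃᵗ/P ⇒ 1/P = Σzᵢ/Pᵢˢᵃᵗ.
1/P = 0.441/391.5 + 0.559/248.9 = 0.003372 ⇒ P = 296.532 kPa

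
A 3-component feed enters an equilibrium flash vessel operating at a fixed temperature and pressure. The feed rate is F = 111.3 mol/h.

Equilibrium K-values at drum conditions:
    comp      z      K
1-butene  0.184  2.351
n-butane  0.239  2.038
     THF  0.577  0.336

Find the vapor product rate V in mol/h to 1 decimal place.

V = 16.1 mol/h

Rachford–Rice: g(V/F) = Σ zᵢ(Kᵢ−1)/(1+V/F(Kᵢ−1)) = 0.
Feasibility: ΣzᵢKᵢ = 1.114, Σzᵢ/Kᵢ = 1.913 — both > 1, two phases present.
Iterate (Newton) starting at V/F = 0.5:
  V/F = 0.500: g = -0.2619, g' = -0.801 → V/F = 0.173
  V/F = 0.173: g = -0.0212, g' = -0.730 → V/F = 0.144
Converged at V/F = 0.144.
Then V = V/F·F = 0.1444·111.3 = 16.1 mol/h and L = F − V = 95.2 mol/h.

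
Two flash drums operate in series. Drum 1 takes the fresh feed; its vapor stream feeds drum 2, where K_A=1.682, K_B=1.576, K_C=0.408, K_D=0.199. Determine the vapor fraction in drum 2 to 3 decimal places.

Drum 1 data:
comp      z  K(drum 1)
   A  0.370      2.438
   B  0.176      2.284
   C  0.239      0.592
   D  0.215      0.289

V/F (drum 2) = 0.562

Drum 1:
Let ψ₁ = V/F and solve Σ zᵢ(Kᵢ−1)/(1+ψ₁(Kᵢ−1)) = 0.
g(0) = ΣzᵢKᵢ − 1 = 0.508 and g(1) = 1 − Σzᵢ/Kᵢ = -0.376, so a root lies in (0, 1).
Newton–Raphson from ψ₁ = 0.5:
  ψ₁ = 0.500: g = 0.0875, g' = -0.691 → ψ₁ = 0.627
  ψ₁ = 0.627: g = -0.0016, g' = -0.726 → ψ₁ = 0.624
Converged at ψ₁ = 0.624.
Drum-1 compositions:
  A: x = 0.195, y = 0.475
  B: x = 0.098, y = 0.223
  C: x = 0.321, y = 0.190
  D: x = 0.387, y = 0.112
Drum-2 feed = drum-1 vapor: z₂ = (0.4753, 0.2231, 0.1899, 0.1117).
Drum 2:
Rachford–Rice: g(ψ₂) = Σ zᵢ(Kᵢ−1)/(1+ψ₂(Kᵢ−1)) = 0.
Check two-phase: ΣzᵢKᵢ = 1.251 > 1 and Σzᵢ/Kᵢ = 1.451 > 1, so g(0) = 0.251 > 0 and g(1) = -0.451 < 0.
Newton–Raphson from ψ₂ = 0.5:
  ψ₂ = 0.500: g = 0.0325, g' = -0.501 → ψ₂ = 0.565
  ψ₂ = 0.565: g = -0.0014, g' = -0.547 → ψ₂ = 0.562
Converged at ψ₂ = 0.562.
  A: x = 0.344, y = 0.578
  B: x = 0.169, y = 0.266
  C: x = 0.285, y = 0.116
  D: x = 0.203, y = 0.040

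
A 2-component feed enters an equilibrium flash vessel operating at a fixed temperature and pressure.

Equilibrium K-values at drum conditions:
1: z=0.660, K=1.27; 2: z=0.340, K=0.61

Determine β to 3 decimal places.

β = 0.433

Material balance + equilibrium reduce to Σ zᵢ(Kᵢ−1)/(1+β(Kᵢ−1)) = 0.
Check two-phase: ΣzᵢKᵢ = 1.046 > 1 and Σzᵢ/Kᵢ = 1.077 > 1, so g(0) = 0.046 > 0 and g(1) = -0.077 < 0.
Binary case is linear: z₁(K₁−1)(1+β(K₂−1)) + z₂(K₂−1)(1+β(K₁−1)) = 0
⇒ β = [z₁(K₁−1)+z₂(K₂−1)] / [−(K₁−1)(K₂−1)] = 0.0456/0.1053 = 0.433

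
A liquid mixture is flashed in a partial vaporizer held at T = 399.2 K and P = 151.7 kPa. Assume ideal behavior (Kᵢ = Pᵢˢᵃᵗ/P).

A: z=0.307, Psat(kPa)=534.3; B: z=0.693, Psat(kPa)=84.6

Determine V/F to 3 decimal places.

V/F = 0.419

Raoult's law: Kᵢ = Pᵢˢᵃᵗ/P = Pᵢˢᵃᵗ/151.7.
  K_A = 534.3/151.7 = 3.52208, K_B = 84.6/151.7 = 0.55768
Binary case is linear: z₁(K₁−1)(1+V/F(K₂−1)) + z₂(K₂−1)(1+V/F(K₁−1)) = 0
⇒ V/F = [z₁(K₁−1)+z₂(K₂−1)] / [−(K₁−1)(K₂−1)] = 0.4678/1.1156 = 0.419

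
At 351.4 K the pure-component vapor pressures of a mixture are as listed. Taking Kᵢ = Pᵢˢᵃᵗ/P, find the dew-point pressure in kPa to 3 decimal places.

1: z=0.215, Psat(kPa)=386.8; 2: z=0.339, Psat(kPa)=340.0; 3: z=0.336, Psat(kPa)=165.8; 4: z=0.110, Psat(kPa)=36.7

At the dew point ψ → 1, so Σzᵢ/Kᵢ = 1 with Kᵢ = Pᵢˢᵃᵗ/P ⇒ 1/P = Σzᵢ/Pᵢˢᵃᵗ.
1/P = 0.215/386.8 + 0.339/340.0 + 0.336/165.8 + 0.110/36.7 = 0.006577 ⇒ P = 152.052 kPa

Pdew = 152.052 kPa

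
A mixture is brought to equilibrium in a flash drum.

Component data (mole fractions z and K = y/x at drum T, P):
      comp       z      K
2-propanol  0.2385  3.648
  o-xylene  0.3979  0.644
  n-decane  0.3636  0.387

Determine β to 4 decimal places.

β = 0.2067

Let β = V/F and solve Σ zᵢ(Kᵢ−1)/(1+β(Kᵢ−1)) = 0.
Feasibility: ΣzᵢKᵢ = 1.2670, Σzᵢ/Kᵢ = 1.6228 — both > 1, two phases present.
Newton–Raphson from β = 0.5:
  β = 0.5000: g = -0.22197, g' = -0.6684 → β = 0.1679
  β = 0.1679: g = 0.03808, g' = -1.0282 → β = 0.2049
  β = 0.2049: g = 0.00169, g' = -0.9401 → β = 0.2067
Converged at β = 0.2067.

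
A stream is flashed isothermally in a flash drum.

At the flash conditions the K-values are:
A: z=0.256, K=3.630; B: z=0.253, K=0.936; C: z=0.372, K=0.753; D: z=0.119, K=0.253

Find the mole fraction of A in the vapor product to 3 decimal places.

Let β = V/F and solve Σ zᵢ(Kᵢ−1)/(1+β(Kᵢ−1)) = 0.
g(0) = ΣzᵢKᵢ − 1 = 0.476 and g(1) = 1 − Σzᵢ/Kᵢ = -0.305, so a root lies in (0, 1).
Iterate (Newton) starting at β = 0.47:
  β = 0.470: g = 0.0435, g' = -0.542 → β = 0.550
  β = 0.550: g = 0.0011, g' = -0.519 → β = 0.552
Converged at β = 0.552.
Compositions from xᵢ = zᵢ/(1+β(Kᵢ−1)), yᵢ = Kᵢxᵢ:
  A: x = 0.104, y = 0.379
  B: x = 0.262, y = 0.245
  C: x = 0.431, y = 0.324
  D: x = 0.203, y = 0.051

y_A = 0.379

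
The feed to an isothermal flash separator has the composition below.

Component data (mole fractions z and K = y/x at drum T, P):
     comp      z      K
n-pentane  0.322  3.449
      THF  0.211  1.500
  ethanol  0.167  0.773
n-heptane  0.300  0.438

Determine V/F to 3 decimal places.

Newton–Raphson from V/F = 0.5:
  V/F = 0.500: g = 0.1616, g' = -0.618 → V/F = 0.761
  V/F = 0.761: g = 0.0111, g' = -0.565 → V/F = 0.781
Converged at V/F = 0.781.

V/F = 0.781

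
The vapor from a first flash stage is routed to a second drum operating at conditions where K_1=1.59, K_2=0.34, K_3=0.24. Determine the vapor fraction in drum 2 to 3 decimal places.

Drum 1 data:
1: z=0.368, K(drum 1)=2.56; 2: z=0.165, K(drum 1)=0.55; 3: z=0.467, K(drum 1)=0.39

Drum 1:
Rachford–Rice: g(ψ₁) = Σ zᵢ(Kᵢ−1)/(1+ψ₁(Kᵢ−1)) = 0.
Check two-phase: ΣzᵢKᵢ = 1.215 > 1 and Σzᵢ/Kᵢ = 1.641 > 1, so g(0) = 0.215 > 0 and g(1) = -0.641 < 0.
Newton iteration, ψ₁⁰ = 0.5:
  ψ₁ = 0.500: g = -0.1832, g' = -0.698 → ψ₁ = 0.238
  ψ₁ = 0.238: g = 0.0025, g' = -0.756 → ψ₁ = 0.241
Converged at ψ₁ = 0.241.
Drum-1 compositions:
  1: x = 0.267, y = 0.685
  2: x = 0.185, y = 0.102
  3: x = 0.547, y = 0.214
Drum-2 feed = drum-1 vapor: z₂ = (0.6847, 0.1018, 0.2135).
Drum 2:
Let ψ₂ = V/F and solve Σ zᵢ(Kᵢ−1)/(1+ψ₂(Kᵢ−1)) = 0.
Feasibility: ΣzᵢKᵢ = 1.175, Σzᵢ/Kᵢ = 1.620 — both > 1, two phases present.
Iterate (Newton) starting at ψ₂ = 0.5:
  ψ₂ = 0.500: g = -0.0500, g' = -0.562 → ψ₂ = 0.411
  ψ₂ = 0.411: g = -0.0030, g' = -0.499 → ψ₂ = 0.405
Converged at ψ₂ = 0.405.
  1: x = 0.553, y = 0.879
  2: x = 0.139, y = 0.047
  3: x = 0.308, y = 0.074

V/F (drum 2) = 0.405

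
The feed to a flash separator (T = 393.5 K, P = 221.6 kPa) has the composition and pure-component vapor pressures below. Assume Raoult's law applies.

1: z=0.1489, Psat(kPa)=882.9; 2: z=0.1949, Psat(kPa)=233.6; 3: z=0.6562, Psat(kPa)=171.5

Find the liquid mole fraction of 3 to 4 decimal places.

x_3 = 0.7572

Raoult's law: Kᵢ = Pᵢˢᵃᵗ/P = Pᵢˢᵃᵗ/221.6.
  K_1 = 882.9/221.6 = 3.984206, K_2 = 233.6/221.6 = 1.054152, K_3 = 171.5/221.6 = 0.773917
Newton iteration, ψ⁰ = 0.4:
  ψ = 0.4000: g = 0.04978, g' = -0.3166 → ψ = 0.5572
  ψ = 0.5572: g = 0.00737, g' = -0.2315 → ψ = 0.5891
  ψ = 0.5891: g = 0.00019, g' = -0.2195 → ψ = 0.5900
Converged at ψ = 0.5900.
Compositions from xᵢ = zᵢ/(1+ψ(Kᵢ−1)), yᵢ = Kᵢxᵢ:
  1: x = 0.0539, y = 0.2149
  2: x = 0.1889, y = 0.1991
  3: x = 0.7572, y = 0.5860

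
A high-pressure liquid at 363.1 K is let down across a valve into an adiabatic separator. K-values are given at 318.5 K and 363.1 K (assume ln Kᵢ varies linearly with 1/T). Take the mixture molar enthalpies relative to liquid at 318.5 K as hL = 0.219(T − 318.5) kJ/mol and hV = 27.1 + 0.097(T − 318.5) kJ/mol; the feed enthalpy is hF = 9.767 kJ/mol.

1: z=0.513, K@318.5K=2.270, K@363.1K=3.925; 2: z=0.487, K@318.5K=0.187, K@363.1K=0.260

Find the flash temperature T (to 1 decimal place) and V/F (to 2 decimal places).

T = 325.4 K, V/F = 0.31

Adiabatic flash: solve Rachford–Rice at each trial T, then check hF = ψ·hV(T) + (1−ψ)·hL(T).
  T = 318.5 K: K = (2.270, 0.187), RR gives ψ = 0.248, H_out = 6.708 kJ/mol
  T = 363.1 K: K = (3.925, 0.260), RR gives ψ = 0.527, H_out = 21.176 kJ/mol
  T = 340.8 K: K = (3.039, 0.223), RR gives ψ = 0.421, H_out = 15.154 kJ/mol
  T = 329.6 K: K = (2.638, 0.205), RR gives ψ = 0.348, H_out = 11.382 kJ/mol
  T = 324.1 K: K = (2.452, 0.196), RR gives ψ = 0.303, H_out = 9.218 kJ/mol
  T = 326.9 K: K = (2.546, 0.200), RR gives ψ = 0.326, H_out = 10.351 kJ/mol
  T = 325.5 K: K = (2.498, 0.198), RR gives ψ = 0.315, H_out = 9.793 kJ/mol
Linear interpolation between T = 324.1 (H_out = 9.218) and T = 325.5 (H_out = 9.793) on hF = 9.767 gives T ≈ 325.4 K, at which ψ = 0.31.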